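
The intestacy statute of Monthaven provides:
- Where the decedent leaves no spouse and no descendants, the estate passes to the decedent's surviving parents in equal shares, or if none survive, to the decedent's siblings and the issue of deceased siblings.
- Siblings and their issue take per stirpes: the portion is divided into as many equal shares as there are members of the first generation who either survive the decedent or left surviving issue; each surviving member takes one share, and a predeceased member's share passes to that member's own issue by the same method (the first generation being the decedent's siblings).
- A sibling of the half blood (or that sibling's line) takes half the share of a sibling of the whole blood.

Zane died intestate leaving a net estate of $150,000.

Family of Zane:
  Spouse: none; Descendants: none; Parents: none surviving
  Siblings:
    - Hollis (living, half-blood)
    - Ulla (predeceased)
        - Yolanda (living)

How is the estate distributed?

The entire $150,000 passes to the siblings and their issue.
Counting each half-blood sibling's line as half a unit, there are 3/2 units in $150,000, so one unit is $100,000. Whole-blood lines (Ulla) take $100,000 each; half-blood lines (Hollis) take $50,000 each.
Ulla's share ($100,000) passes entirely to Yolanda.

Hollis: $50,000; Yolanda: $100,000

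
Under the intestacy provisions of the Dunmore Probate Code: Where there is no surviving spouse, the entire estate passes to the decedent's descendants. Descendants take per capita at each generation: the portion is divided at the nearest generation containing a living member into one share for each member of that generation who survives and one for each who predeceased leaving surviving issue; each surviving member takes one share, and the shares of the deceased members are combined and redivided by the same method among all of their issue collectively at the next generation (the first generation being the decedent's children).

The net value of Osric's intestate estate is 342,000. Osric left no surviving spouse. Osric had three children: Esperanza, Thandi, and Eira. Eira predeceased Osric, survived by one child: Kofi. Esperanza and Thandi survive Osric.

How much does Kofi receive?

The entire 342,000 passes to the descendants.
That amount (342,000) is divided at the children's generation into 3 shares of 114,000. Esperanza and Thandi each take 114,000. The remaining share for the deceased Eira (114,000) is carried to the next generation.
That pool (114,000) passes entirely to Kofi, the sole taker at the grandchildren's generation.

Kofi receives 114,000.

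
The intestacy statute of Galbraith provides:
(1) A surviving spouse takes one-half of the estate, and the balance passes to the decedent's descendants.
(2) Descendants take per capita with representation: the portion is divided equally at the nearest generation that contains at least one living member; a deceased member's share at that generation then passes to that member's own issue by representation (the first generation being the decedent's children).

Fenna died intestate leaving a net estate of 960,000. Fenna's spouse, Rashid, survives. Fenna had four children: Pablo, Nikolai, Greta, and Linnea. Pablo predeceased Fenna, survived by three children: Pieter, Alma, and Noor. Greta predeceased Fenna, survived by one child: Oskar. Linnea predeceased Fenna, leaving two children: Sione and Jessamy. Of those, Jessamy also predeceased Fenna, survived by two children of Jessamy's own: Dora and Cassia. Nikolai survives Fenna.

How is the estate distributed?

Rashid: 480,000; Pieter: 40,000; Alma: 40,000; Noor: 40,000; Nikolai: 120,000; Oskar: 120,000; Sione: 60,000; Dora: 30,000; Cassia: 30,000

Rashid takes one-half of 960,000 = 480,000. The remaining 480,000 passes to the descendants.
The descendants' portion (480,000) is divided into 4 shares of 120,000: Nikolai takes 120,000; Pablo's 120,000 share passes to Pablo's issue; Greta's 120,000 share passes to Greta's issue; Linnea's 120,000 share passes to Linnea's issue.
Pablo's share (120,000) is divided into 3 shares of 40,000: Pieter, Alma, and Noor each take 40,000.
Greta's share (120,000) passes entirely to Oskar.
Linnea's share (120,000) is divided into 2 shares of 60,000: Sione takes 60,000; Jessamy's 60,000 share passes to Jessamy's issue.
Jessamy's share (60,000) is divided into 2 shares of 30,000: Dora and Cassia each take 30,000.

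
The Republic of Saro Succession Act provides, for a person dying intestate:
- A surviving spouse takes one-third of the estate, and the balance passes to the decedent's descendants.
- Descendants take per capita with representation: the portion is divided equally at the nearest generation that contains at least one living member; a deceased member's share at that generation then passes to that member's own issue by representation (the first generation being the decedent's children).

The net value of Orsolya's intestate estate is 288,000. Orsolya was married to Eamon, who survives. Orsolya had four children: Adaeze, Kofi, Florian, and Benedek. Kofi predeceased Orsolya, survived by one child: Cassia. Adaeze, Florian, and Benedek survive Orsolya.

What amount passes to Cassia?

Eamon takes one-third of 288,000 = 96,000. The remaining 192,000 passes to the descendants.
The descendants' portion (192,000) is divided into 4 shares of 48,000: Adaeze, Florian, and Benedek each take 48,000; Kofi's 48,000 share passes to Kofi's issue.
Kofi's share (48,000) passes entirely to Cassia.

Cassia receives 48,000.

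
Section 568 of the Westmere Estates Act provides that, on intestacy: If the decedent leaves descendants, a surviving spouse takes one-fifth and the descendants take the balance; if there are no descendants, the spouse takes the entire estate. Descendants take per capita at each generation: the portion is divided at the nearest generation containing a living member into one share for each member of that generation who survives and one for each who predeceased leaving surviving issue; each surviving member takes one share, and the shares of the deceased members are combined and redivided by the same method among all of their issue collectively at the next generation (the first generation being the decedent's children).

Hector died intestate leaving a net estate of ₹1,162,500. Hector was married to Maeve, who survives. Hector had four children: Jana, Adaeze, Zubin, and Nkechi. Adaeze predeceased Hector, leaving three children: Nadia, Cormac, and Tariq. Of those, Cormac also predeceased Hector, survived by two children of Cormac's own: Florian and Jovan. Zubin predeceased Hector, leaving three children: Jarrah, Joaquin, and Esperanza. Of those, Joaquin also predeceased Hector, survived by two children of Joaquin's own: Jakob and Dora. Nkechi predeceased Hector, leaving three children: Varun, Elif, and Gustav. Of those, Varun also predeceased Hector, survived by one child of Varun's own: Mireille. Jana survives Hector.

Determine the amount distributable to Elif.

Elif receives ₹77,500.

Maeve takes one-fifth of ₹1,162,500 = ₹232,500. The remaining ₹930,000 passes to the descendants.
The descendants' portion (₹930,000) is divided at the children's generation into 4 shares of ₹232,500. Jana takes ₹232,500. The 3 shares of the deceased (Adaeze, Zubin, and Nkechi) are combined into a pool of ₹697,500.
That pool (₹697,500) is divided at the grandchildren's generation into 9 shares of ₹77,500. Nadia, Tariq, Jarrah, Esperanza, Elif, and Gustav each take ₹77,500. The 3 shares of the deceased (Cormac, Joaquin, and Varun) are combined into a pool of ₹232,500.
That pool (₹232,500) is divided at the great-grandchildren's generation equally among Florian, Jovan, Jakob, Dora, and Mireille: ₹46,500 each.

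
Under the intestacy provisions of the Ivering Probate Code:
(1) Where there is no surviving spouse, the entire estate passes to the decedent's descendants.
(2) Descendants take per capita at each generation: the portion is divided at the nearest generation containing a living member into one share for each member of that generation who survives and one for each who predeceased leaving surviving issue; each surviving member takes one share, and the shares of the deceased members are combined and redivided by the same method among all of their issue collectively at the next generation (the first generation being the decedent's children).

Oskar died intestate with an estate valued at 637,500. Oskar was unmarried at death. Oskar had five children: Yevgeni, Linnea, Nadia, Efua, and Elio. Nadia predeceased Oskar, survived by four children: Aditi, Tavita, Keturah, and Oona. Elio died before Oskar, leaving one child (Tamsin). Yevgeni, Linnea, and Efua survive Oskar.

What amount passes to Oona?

Oona receives 51,000.

The entire 637,500 passes to the descendants.
That amount (637,500) is divided at the children's generation into 5 shares of 127,500. Yevgeni, Linnea, and Efua each take 127,500. The 2 shares of the deceased (Nadia and Elio) are combined into a pool of 255,000.
That pool (255,000) is divided at the grandchildren's generation equally among Aditi, Tavita, Keturah, Oona, and Tamsin: 51,000 each.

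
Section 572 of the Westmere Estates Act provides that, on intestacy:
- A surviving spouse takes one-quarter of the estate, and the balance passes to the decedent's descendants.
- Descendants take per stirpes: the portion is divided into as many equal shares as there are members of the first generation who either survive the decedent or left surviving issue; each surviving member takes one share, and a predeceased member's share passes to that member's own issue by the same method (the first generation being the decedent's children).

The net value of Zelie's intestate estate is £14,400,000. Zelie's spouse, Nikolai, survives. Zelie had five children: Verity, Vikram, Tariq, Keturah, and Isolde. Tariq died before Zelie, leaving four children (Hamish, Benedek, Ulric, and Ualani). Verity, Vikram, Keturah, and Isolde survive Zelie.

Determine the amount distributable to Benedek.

Benedek receives £540,000.

Nikolai takes one-quarter of £14,400,000 = £3,600,000. The remaining £10,800,000 passes to the descendants.
The descendants' portion (£10,800,000) is divided into 5 shares of £2,160,000: Verity, Vikram, Keturah, and Isolde each take £2,160,000; Tariq's £2,160,000 share passes to Tariq's issue.
Tariq's share (£2,160,000) is divided into 4 shares of £540,000: Hamish, Benedek, Ulric, and Ualani each take £540,000.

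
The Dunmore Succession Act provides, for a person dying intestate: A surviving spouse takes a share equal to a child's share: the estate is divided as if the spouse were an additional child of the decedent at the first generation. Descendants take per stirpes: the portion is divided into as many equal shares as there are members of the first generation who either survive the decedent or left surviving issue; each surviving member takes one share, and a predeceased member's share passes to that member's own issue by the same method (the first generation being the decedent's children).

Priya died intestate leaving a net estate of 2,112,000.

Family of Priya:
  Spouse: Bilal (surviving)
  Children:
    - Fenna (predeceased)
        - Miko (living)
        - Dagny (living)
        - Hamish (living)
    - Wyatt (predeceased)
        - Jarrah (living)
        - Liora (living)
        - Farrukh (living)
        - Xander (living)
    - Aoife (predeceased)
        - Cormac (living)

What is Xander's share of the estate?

Xander receives 132,000.

The spouse counts as an additional share at the children's level, so there are 4 primary shares of 528,000. Bilal takes one such share (528,000).
The children's combined portion (1,584,000) is divided into 3 shares of 528,000: Fenna's 528,000 share passes to Fenna's issue; Wyatt's 528,000 share passes to Wyatt's issue; Aoife's 528,000 share passes to Aoife's issue.
Fenna's share (528,000) is divided into 3 shares of 176,000: Miko, Dagny, and Hamish each take 176,000.
Wyatt's share (528,000) is divided into 4 shares of 132,000: Jarrah, Liora, Farrukh, and Xander each take 132,000.
Aoife's share (528,000) passes entirely to Cormac.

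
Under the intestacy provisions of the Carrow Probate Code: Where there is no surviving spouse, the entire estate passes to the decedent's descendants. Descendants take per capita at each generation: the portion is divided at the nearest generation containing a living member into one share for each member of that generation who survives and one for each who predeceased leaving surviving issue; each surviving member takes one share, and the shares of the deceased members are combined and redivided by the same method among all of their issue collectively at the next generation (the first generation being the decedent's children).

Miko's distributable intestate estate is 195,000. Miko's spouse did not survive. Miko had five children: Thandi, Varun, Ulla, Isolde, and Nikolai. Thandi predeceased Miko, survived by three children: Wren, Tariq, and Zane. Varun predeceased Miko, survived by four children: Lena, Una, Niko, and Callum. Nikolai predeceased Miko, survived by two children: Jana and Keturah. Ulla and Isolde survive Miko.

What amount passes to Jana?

Jana receives 13,000.

The entire 195,000 passes to the descendants.
That amount (195,000) is divided at the children's generation into 5 shares of 39,000. Ulla and Isolde each take 39,000. The 3 shares of the deceased (Thandi, Varun, and Nikolai) are combined into a pool of 117,000.
That pool (117,000) is divided at the grandchildren's generation equally among Wren, Tariq, Zane, Lena, Una, Niko, Callum, Jana, and Keturah: 13,000 each.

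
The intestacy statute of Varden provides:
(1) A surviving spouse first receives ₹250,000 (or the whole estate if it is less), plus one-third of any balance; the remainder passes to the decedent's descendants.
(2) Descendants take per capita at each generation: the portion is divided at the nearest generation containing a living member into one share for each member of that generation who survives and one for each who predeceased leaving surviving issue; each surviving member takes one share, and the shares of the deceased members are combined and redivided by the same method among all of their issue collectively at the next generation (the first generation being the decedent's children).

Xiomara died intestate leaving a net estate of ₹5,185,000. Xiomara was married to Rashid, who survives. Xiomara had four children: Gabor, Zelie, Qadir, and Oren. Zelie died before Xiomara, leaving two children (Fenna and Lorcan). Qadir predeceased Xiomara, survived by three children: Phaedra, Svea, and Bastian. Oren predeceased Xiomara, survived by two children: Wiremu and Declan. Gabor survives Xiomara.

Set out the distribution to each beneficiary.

Rashid: ₹1,895,000; Gabor: ₹822,500; Fenna: ₹352,500; Lorcan: ₹352,500; Phaedra: ₹352,500; Svea: ₹352,500; Bastian: ₹352,500; Wiremu: ₹352,500; Declan: ₹352,500

Rashid first takes ₹250,000, leaving a balance of ₹4,935,000. Rashid then takes one-third of the balance (₹1,645,000), for a total of ₹1,895,000. The remaining ₹3,290,000 passes to the descendants.
The descendants' portion (₹3,290,000) is divided at the children's generation into 4 shares of ₹822,500. Gabor takes ₹822,500. The 3 shares of the deceased (Zelie, Qadir, and Oren) are combined into a pool of ₹2,467,500.
That pool (₹2,467,500) is divided at the grandchildren's generation equally among Fenna, Lorcan, Phaedra, Svea, Bastian, Wiremu, and Declan: ₹352,500 each.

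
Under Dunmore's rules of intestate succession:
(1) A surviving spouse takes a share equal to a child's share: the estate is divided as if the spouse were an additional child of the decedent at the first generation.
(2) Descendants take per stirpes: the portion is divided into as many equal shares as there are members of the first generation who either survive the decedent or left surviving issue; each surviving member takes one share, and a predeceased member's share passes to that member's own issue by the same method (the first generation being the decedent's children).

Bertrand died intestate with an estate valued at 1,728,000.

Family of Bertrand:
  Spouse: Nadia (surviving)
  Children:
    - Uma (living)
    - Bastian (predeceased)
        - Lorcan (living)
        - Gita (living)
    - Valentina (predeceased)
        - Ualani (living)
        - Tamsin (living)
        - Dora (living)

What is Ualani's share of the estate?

The spouse counts as an additional share at the children's level, so there are 4 primary shares of 432,000. Nadia takes one such share (432,000).
The children's combined portion (1,296,000) is divided into 3 shares of 432,000: Uma takes 432,000; Bastian's 432,000 share passes to Bastian's issue; Valentina's 432,000 share passes to Valentina's issue.
Bastian's share (432,000) is divided into 2 shares of 216,000: Lorcan and Gita each take 216,000.
Valentina's share (432,000) is divided into 3 shares of 144,000: Ualani, Tamsin, and Dora each take 144,000.

Ualani receives 144,000.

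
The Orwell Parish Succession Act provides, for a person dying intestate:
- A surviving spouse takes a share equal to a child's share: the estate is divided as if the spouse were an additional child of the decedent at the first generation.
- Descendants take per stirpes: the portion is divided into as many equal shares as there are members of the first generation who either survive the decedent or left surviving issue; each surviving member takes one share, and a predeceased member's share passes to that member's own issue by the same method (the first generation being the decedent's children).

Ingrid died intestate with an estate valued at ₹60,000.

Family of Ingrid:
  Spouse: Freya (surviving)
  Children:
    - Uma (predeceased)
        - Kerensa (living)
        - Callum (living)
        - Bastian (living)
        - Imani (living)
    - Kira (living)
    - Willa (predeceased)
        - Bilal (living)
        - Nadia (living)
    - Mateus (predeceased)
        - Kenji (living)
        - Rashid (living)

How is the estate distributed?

The spouse counts as an additional share at the children's level, so there are 5 primary shares of ₹12,000. Freya takes one such share (₹12,000).
The children's combined portion (₹48,000) is divided into 4 shares of ₹12,000: Kira takes ₹12,000; Uma's ₹12,000 share passes to Uma's issue; Willa's ₹12,000 share passes to Willa's issue; Mateus's ₹12,000 share passes to Mateus's issue.
Uma's share (₹12,000) is divided into 4 shares of ₹3,000: Kerensa, Callum, Bastian, and Imani each take ₹3,000.
Willa's share (₹12,000) is divided into 2 shares of ₹6,000: Bilal and Nadia each take ₹6,000.
Mateus's share (₹12,000) is divided into 2 shares of ₹6,000: Kenji and Rashid each take ₹6,000.

Freya: ₹12,000; Kerensa: ₹3,000; Callum: ₹3,000; Bastian: ₹3,000; Imani: ₹3,000; Kira: ₹12,000; Bilal: ₹6,000; Nadia: ₹6,000; Kenji: ₹6,000; Rashid: ₹6,000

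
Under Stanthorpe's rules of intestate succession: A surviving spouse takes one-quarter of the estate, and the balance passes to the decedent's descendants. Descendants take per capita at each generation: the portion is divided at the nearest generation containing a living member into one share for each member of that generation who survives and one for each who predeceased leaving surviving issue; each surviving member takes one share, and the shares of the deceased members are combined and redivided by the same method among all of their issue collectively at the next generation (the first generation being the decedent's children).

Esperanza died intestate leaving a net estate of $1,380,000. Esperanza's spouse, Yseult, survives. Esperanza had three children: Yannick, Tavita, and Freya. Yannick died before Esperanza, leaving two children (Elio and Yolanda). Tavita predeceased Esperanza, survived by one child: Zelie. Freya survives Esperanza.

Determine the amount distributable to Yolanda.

Yolanda receives $230,000.

Yseult takes one-quarter of $1,380,000 = $345,000. The remaining $1,035,000 passes to the descendants.
The descendants' portion ($1,035,000) is divided at the children's generation into 3 shares of $345,000. Freya takes $345,000. The 2 shares of the deceased (Yannick and Tavita) are combined into a pool of $690,000.
That pool ($690,000) is divided at the grandchildren's generation equally among Elio, Yolanda, and Zelie: $230,000 each.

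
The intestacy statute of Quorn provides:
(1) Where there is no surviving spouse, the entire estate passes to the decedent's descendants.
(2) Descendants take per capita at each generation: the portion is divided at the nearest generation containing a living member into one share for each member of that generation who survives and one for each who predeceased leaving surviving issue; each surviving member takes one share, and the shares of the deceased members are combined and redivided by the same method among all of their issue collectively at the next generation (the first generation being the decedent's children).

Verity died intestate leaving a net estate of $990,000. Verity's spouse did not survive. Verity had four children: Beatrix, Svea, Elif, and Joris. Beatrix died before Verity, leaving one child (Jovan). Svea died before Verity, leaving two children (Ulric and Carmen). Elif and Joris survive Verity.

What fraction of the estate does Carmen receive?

Carmen receives 1/6 of the estate.

The entire $990,000 passes to the descendants.
That amount ($990,000) is divided at the children's generation into 4 shares of $247,500. Elif and Joris each take $247,500. The 2 shares of the deceased (Beatrix and Svea) are combined into a pool of $495,000.
That pool ($495,000) is divided at the grandchildren's generation equally among Jovan, Ulric, and Carmen: $165,000 each.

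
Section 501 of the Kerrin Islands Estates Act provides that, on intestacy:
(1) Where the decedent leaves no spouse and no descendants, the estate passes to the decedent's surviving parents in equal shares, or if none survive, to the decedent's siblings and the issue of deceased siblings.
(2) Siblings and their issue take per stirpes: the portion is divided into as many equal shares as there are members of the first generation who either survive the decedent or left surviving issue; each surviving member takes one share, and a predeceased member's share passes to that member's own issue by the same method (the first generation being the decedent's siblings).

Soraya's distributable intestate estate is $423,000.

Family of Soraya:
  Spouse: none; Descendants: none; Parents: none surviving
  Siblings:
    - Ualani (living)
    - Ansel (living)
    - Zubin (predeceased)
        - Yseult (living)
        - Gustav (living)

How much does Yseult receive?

The entire $423,000 passes to the siblings and their issue.
That amount ($423,000) is divided into 3 shares of $141,000: Ualani and Ansel each take $141,000; Zubin's $141,000 share passes to Zubin's issue.
Zubin's share ($141,000) is divided into 2 shares of $70,500: Yseult and Gustav each take $70,500.

Yseult receives $70,500.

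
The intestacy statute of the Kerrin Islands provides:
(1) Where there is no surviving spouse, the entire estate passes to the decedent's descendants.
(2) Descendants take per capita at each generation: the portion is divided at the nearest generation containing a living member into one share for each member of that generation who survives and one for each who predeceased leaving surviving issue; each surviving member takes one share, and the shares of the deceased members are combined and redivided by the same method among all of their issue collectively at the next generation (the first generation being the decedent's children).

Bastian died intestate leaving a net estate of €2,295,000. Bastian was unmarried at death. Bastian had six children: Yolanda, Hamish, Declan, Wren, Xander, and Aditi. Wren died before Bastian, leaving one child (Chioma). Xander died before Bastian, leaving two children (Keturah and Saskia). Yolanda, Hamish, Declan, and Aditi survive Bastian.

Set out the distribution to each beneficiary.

The entire €2,295,000 passes to the descendants.
That amount (€2,295,000) is divided at the children's generation into 6 shares of €382,500. Yolanda, Hamish, Declan, and Aditi each take €382,500. The 2 shares of the deceased (Wren and Xander) are combined into a pool of €765,000.
That pool (€765,000) is divided at the grandchildren's generation equally among Chioma, Keturah, and Saskia: €255,000 each.

Yolanda: €382,500; Hamish: €382,500; Declan: €382,500; Chioma: €255,000; Keturah: €255,000; Saskia: €255,000; Aditi: €382,500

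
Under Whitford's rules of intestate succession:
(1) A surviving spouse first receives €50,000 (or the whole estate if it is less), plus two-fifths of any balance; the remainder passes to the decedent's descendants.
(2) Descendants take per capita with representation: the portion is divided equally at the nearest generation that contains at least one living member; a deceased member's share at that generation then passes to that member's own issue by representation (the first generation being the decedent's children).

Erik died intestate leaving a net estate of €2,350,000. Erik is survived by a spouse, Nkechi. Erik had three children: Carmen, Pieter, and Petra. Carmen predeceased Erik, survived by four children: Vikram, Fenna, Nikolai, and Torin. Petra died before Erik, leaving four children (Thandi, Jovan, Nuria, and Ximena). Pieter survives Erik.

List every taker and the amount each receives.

Nkechi first takes €50,000, leaving a balance of €2,300,000. Nkechi then takes two-fifths of the balance (€920,000), for a total of €970,000. The remaining €1,380,000 passes to the descendants.
The descendants' portion (€1,380,000) is divided into 3 shares of €460,000: Pieter takes €460,000; Carmen's €460,000 share passes to Carmen's issue; Petra's €460,000 share passes to Petra's issue.
Carmen's share (€460,000) is divided into 4 shares of €115,000: Vikram, Fenna, Nikolai, and Torin each take €115,000.
Petra's share (€460,000) is divided into 4 shares of €115,000: Thandi, Jovan, Nuria, and Ximena each take €115,000.

Nkechi: €970,000; Vikram: €115,000; Fenna: €115,000; Nikolai: €115,000; Torin: €115,000; Pieter: €460,000; Thandi: €115,000; Jovan: €115,000; Nuria: €115,000; Ximena: €115,000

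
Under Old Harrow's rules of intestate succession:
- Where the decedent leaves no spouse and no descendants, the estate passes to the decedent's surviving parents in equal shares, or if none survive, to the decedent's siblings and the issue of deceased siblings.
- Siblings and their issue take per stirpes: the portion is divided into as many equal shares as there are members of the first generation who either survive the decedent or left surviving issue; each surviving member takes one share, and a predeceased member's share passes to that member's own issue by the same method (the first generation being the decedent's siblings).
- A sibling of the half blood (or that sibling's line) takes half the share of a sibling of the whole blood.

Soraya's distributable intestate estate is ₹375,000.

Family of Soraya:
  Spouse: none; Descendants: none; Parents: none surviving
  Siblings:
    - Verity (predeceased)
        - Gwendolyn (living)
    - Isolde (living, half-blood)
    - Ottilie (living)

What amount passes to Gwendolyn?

Gwendolyn receives ₹150,000.

The entire ₹375,000 passes to the siblings and their issue.
Counting each half-blood sibling's line as half a unit, there are 5/2 units in ₹375,000, so one unit is ₹150,000. Whole-blood lines (Verity and Ottilie) take ₹150,000 each; half-blood lines (Isolde) take ₹75,000 each.
Verity's share (₹150,000) passes entirely to Gwendolyn.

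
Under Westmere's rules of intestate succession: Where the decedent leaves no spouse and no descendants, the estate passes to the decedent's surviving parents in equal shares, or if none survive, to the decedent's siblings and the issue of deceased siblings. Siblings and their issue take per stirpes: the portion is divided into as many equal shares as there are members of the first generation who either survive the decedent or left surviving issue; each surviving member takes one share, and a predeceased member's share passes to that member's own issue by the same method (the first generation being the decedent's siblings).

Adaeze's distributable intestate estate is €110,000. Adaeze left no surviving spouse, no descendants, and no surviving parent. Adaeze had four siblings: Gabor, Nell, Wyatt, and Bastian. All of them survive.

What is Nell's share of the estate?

The entire €110,000 passes to the siblings and their issue.
That amount (€110,000) is divided into 4 shares of €27,500: Gabor, Nell, Wyatt, and Bastian each take €27,500.

Nell receives €27,500.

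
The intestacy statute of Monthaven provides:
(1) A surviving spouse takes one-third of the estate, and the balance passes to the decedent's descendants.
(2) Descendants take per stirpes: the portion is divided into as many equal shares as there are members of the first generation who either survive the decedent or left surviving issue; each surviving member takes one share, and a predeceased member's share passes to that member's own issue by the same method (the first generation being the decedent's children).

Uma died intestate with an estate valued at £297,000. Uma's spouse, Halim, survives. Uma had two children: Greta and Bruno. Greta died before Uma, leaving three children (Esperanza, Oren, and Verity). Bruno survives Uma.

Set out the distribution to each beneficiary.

Halim: £99,000; Esperanza: £33,000; Oren: £33,000; Verity: £33,000; Bruno: £99,000

Halim takes one-third of £297,000 = £99,000. The remaining £198,000 passes to the descendants.
The descendants' portion (£198,000) is divided into 2 shares of £99,000: Bruno takes £99,000; Greta's £99,000 share passes to Greta's issue.
Greta's share (£99,000) is divided into 3 shares of £33,000: Esperanza, Oren, and Verity each take £33,000.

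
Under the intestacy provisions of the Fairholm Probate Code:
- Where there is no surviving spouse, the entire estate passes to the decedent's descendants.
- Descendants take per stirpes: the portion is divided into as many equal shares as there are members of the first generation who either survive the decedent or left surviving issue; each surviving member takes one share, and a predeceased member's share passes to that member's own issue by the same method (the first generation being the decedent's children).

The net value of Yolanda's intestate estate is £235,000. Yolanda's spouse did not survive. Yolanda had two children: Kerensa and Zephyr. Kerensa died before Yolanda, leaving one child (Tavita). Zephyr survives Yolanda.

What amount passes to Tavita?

The entire £235,000 passes to the descendants.
That amount (£235,000) is divided into 2 shares of £117,500: Zephyr takes £117,500; Kerensa's £117,500 share passes to Kerensa's issue.
Kerensa's share (£117,500) passes entirely to Tavita.

Tavita receives £117,500.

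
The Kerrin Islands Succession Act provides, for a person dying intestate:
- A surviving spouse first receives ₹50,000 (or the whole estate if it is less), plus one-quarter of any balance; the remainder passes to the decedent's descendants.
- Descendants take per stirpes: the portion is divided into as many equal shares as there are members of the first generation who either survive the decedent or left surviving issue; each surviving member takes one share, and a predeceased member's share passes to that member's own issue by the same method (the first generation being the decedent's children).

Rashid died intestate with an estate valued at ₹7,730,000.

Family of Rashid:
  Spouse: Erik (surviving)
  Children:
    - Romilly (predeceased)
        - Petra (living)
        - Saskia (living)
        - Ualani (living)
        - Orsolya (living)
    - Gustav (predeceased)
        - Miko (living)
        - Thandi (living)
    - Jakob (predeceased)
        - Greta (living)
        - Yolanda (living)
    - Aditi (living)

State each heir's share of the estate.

Erik: ₹1,970,000; Petra: ₹360,000; Saskia: ₹360,000; Ualani: ₹360,000; Orsolya: ₹360,000; Miko: ₹720,000; Thandi: ₹720,000; Greta: ₹720,000; Yolanda: ₹720,000; Aditi: ₹1,440,000

Erik first takes ₹50,000, leaving a balance of ₹7,680,000. Erik then takes one-quarter of the balance (₹1,920,000), for a total of ₹1,970,000. The remaining ₹5,760,000 passes to the descendants.
The descendants' portion (₹5,760,000) is divided into 4 shares of ₹1,440,000: Aditi takes ₹1,440,000; Romilly's ₹1,440,000 share passes to Romilly's issue; Gustav's ₹1,440,000 share passes to Gustav's issue; Jakob's ₹1,440,000 share passes to Jakob's issue.
Romilly's share (₹1,440,000) is divided into 4 shares of ₹360,000: Petra, Saskia, Ualani, and Orsolya each take ₹360,000.
Gustav's share (₹1,440,000) is divided into 2 shares of ₹720,000: Miko and Thandi each take ₹720,000.
Jakob's share (₹1,440,000) is divided into 2 shares of ₹720,000: Greta and Yolanda each take ₹720,000.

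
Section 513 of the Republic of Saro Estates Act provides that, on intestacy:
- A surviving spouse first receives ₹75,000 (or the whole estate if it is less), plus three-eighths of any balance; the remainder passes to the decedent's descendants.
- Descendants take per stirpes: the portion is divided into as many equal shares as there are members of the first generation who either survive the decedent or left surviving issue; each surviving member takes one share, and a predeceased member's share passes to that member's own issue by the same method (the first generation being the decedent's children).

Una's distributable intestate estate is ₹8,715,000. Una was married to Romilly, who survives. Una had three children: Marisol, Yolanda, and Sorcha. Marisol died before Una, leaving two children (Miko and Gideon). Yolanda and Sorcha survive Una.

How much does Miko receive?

Miko receives ₹900,000.

Romilly first takes ₹75,000, leaving a balance of ₹8,640,000. Romilly then takes three-eighths of the balance (₹3,240,000), for a total of ₹3,315,000. The remaining ₹5,400,000 passes to the descendants.
The descendants' portion (₹5,400,000) is divided into 3 shares of ₹1,800,000: Yolanda and Sorcha each take ₹1,800,000; Marisol's ₹1,800,000 share passes to Marisol's issue.
Marisol's share (₹1,800,000) is divided into 2 shares of ₹900,000: Miko and Gideon each take ₹900,000.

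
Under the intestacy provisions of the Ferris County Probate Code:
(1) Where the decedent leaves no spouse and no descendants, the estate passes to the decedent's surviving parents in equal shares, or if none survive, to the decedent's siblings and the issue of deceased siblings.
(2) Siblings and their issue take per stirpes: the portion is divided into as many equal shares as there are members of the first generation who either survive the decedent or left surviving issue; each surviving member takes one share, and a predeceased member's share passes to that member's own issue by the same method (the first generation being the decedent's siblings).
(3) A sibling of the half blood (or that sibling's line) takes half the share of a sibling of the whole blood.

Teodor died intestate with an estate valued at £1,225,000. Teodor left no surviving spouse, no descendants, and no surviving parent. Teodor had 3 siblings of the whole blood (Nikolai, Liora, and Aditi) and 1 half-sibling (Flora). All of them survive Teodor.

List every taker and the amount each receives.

The entire £1,225,000 passes to the siblings and their issue.
Counting each half-blood sibling's line as half a unit, there are 7/2 units in £1,225,000, so one unit is £350,000. Whole-blood lines (Nikolai, Liora, and Aditi) take £350,000 each; half-blood lines (Flora) take £175,000 each.

Nikolai: £350,000; Liora: £350,000; Aditi: £350,000; Flora: £175,000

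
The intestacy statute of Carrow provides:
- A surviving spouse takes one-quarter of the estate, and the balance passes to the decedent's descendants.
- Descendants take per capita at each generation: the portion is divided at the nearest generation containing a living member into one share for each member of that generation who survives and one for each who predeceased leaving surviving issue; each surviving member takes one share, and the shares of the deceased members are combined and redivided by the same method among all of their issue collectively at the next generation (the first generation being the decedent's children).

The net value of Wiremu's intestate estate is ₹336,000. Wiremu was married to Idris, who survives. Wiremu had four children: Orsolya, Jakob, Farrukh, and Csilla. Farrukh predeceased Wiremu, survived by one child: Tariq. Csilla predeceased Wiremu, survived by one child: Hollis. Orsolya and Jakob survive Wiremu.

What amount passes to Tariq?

Idris takes one-quarter of ₹336,000 = ₹84,000. The remaining ₹252,000 passes to the descendants.
The descendants' portion (₹252,000) is divided at the children's generation into 4 shares of ₹63,000. Orsolya and Jakob each take ₹63,000. The 2 shares of the deceased (Farrukh and Csilla) are combined into a pool of ₹126,000.
That pool (₹126,000) is divided at the grandchildren's generation equally among Tariq and Hollis: ₹63,000 each.

Tariq receives ₹63,000.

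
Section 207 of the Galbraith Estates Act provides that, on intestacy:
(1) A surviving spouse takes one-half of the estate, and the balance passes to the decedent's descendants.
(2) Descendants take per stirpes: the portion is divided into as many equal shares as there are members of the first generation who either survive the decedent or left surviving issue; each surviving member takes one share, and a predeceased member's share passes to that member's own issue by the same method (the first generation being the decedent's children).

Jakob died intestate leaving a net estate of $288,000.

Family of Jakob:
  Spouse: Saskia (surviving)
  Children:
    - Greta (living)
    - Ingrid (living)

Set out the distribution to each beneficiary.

Saskia takes one-half of $288,000 = $144,000. The remaining $144,000 passes to the descendants.
The descendants' portion ($144,000) is divided into 2 shares of $72,000: Greta and Ingrid each take $72,000.

Saskia: $144,000; Greta: $72,000; Ingrid: $72,000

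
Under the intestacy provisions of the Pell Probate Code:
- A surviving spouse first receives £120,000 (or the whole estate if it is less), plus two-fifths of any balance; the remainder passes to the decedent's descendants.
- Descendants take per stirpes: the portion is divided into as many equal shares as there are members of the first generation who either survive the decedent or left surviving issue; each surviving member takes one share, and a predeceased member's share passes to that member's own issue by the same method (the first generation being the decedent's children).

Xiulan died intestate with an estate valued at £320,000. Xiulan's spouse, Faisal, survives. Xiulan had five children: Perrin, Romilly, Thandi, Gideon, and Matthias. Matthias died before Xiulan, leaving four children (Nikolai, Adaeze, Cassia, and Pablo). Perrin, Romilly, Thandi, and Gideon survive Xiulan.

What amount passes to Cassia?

Faisal first takes £120,000, leaving a balance of £200,000. Faisal then takes two-fifths of the balance (£80,000), for a total of £200,000. The remaining £120,000 passes to the descendants.
The descendants' portion (£120,000) is divided into 5 shares of £24,000: Perrin, Romilly, Thandi, and Gideon each take £24,000; Matthias's £24,000 share passes to Matthias's issue.
Matthias's share (£24,000) is divided into 4 shares of £6,000: Nikolai, Adaeze, Cassia, and Pablo each take £6,000.

Cassia receives £6,000.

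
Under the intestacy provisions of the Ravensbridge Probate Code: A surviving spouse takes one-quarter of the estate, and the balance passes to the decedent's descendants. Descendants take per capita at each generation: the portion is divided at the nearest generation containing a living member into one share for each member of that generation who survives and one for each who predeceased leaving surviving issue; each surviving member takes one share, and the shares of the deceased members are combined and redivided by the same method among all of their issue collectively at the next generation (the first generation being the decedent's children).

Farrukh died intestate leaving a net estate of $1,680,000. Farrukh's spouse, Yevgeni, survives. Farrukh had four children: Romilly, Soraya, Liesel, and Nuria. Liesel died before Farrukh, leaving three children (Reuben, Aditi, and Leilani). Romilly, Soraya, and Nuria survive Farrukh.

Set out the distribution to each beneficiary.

Yevgeni takes one-quarter of $1,680,000 = $420,000. The remaining $1,260,000 passes to the descendants.
The descendants' portion ($1,260,000) is divided at the children's generation into 4 shares of $315,000. Romilly, Soraya, and Nuria each take $315,000. The remaining share for the deceased Liesel ($315,000) is carried to the next generation.
That pool ($315,000) is divided at the grandchildren's generation equally among Reuben, Aditi, and Leilani: $105,000 each.

Yevgeni: $420,000; Romilly: $315,000; Soraya: $315,000; Reuben: $105,000; Aditi: $105,000; Leilani: $105,000; Nuria: $315,000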